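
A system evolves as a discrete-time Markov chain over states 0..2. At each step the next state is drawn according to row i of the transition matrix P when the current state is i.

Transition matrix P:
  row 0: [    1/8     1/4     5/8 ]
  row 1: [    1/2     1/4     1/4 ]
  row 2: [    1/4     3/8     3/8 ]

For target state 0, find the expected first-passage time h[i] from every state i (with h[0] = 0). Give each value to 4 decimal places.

h = [0.0000, 2.3333, 3.0000]

First-step conditioning: h[0] = 0; for i ≠ 0, h[i] = 1 + Σ_k P[i][k]·h[k].
  h[1] = 1 + 1/4·h[1] + 1/4·h[2]
  h[2] = 1 + 3/8·h[1] + 3/8·h[2]
Solving the 2×2 linear system over states ≠ 0 gives exactly h = [0, 7/3, 3] (h[0] = 0 is the target).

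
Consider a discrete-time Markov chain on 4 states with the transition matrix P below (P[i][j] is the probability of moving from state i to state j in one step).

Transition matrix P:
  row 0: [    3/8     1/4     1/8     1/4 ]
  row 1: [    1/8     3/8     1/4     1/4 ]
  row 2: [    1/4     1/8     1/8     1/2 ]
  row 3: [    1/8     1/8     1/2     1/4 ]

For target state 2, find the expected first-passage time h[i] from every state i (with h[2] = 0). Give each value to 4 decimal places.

First-step conditioning: h[2] = 0; for i ≠ 2, h[i] = 1 + Σ_k P[i][k]·h[k].
  h[0] = 1 + 3/8·h[0] + 1/4·h[1] + 1/4·h[3]
  h[1] = 1 + 1/8·h[0] + 3/8·h[1] + 1/4·h[3]
  h[3] = 1 + 1/8·h[0] + 1/8·h[1] + 1/4·h[3]
Solving the 3×3 linear system over states ≠ 2 gives exactly h = [4, 24/7, 0, 18/7] (h[2] = 0 is the target).

h = [4.0000, 3.4286, 0.0000, 2.5714]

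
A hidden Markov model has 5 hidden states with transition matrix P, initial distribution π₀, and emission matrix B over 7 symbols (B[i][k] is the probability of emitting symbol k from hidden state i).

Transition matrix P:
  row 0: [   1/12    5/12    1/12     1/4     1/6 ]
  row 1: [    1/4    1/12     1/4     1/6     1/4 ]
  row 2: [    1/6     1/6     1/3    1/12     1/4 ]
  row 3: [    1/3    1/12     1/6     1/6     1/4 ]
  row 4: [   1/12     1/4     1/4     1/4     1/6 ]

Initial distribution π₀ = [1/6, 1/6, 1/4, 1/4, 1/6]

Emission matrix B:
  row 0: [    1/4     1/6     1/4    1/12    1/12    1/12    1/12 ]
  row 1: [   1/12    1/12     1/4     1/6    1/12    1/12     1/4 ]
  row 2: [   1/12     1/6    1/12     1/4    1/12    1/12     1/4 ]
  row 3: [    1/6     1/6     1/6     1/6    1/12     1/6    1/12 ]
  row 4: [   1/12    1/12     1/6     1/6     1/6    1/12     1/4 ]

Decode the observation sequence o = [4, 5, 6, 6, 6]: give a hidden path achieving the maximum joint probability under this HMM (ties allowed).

t=0: δ = [1.389e-02, 1.389e-02, 2.083e-02, 2.083e-02, 2.778e-02]  (obs o_0=4)
t=1: δ = [5.787e-04, 5.787e-04, 5.787e-04, 1.157e-03, 4.340e-04]  ψ = [3, 4, 2, 4, 2]  (obs o_1=5)
t=2: δ = [3.215e-05, 6.028e-05, 4.823e-05, 1.608e-05, 7.234e-05]  ψ = [3, 0, 2, 3, 3]  (obs o_2=6)
t=3: δ = [1.256e-06, 4.521e-06, 4.521e-06, 1.507e-06, 3.768e-06]  ψ = [1, 4, 4, 4, 1]  (obs o_3=6)
t=4: δ = [9.419e-08, 2.355e-07, 3.768e-07, 7.849e-08, 2.826e-07]  ψ = [1, 4, 2, 4, 1]  (obs o_4=6)
backtrack: best end state = 2; path = [4, 3, 4, 2, 2]

path = [4, 3, 4, 2, 2]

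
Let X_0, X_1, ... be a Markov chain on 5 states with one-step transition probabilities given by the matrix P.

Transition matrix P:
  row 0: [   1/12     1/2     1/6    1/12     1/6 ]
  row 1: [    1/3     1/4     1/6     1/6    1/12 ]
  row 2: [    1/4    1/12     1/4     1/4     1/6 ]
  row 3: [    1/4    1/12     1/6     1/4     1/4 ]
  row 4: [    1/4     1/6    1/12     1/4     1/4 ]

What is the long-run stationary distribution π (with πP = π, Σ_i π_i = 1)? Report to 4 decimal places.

π = [0.2309, 0.2333, 0.1656, 0.1921, 0.1781]

Balance equations π_j = Σ_i π_i·P[i][j]:
  π_0 = 1/12·π_0 + 1/3·π_1 + 1/4·π_2 + 1/4·π_3 + 1/4·π_4
  π_1 = 1/2·π_0 + 1/4·π_1 + 1/12·π_2 + 1/12·π_3 + 1/6·π_4
  π_2 = 1/6·π_0 + 1/6·π_1 + 1/4·π_2 + 1/6·π_3 + 1/12·π_4
  π_3 = 1/12·π_0 + 1/6·π_1 + 1/4·π_2 + 1/4·π_3 + 1/4·π_4
  normalize: π_0 + π_1 + π_2 + π_3 + π_4 = 1
Solving the linear system gives exactly π = [297/1286, 150/643, 213/1286, 247/1286, 229/1286].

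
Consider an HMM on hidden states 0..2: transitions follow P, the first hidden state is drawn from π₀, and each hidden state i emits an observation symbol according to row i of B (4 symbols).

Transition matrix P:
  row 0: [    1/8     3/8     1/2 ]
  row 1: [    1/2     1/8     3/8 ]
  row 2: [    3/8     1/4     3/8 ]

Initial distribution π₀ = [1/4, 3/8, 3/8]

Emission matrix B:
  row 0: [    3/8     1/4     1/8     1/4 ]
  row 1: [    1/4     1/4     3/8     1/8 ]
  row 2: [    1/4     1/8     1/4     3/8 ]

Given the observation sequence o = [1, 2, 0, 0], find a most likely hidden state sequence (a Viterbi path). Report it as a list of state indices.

t=0: δ = [6.250e-02, 9.375e-02, 4.688e-02]  (obs o_0=1)
t=1: δ = [5.859e-03, 8.789e-03, 8.789e-03]  ψ = [1, 0, 1]  (obs o_1=2)
t=2: δ = [1.648e-03, 5.493e-04, 8.240e-04]  ψ = [1, 0, 1]  (obs o_2=0)
t=3: δ = [1.159e-04, 1.545e-04, 2.060e-04]  ψ = [2, 0, 0]  (obs o_3=0)
backtrack: best end state = 2; path = [0, 1, 0, 2]

path = [0, 1, 0, 2]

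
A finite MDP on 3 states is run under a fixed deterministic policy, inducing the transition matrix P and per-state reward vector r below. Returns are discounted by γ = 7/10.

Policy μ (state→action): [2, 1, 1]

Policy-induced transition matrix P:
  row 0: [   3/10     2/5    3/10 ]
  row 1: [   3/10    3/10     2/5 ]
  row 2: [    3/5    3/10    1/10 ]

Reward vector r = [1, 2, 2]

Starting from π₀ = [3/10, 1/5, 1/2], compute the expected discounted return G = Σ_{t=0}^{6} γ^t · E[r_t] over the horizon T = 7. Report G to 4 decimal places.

G = 4.9891

t=0: π = [0.3000, 0.2000, 0.5000], E[r] = 1.7000, γ^t·E[r] = 1.700000, running G = 1.700000
t=1: π = [0.4500, 0.3300, 0.2200], E[r] = 1.5500, γ^t·E[r] = 1.085000, running G = 2.785000
t=2: π = [0.3660, 0.3450, 0.2890], E[r] = 1.6340, γ^t·E[r] = 0.800660, running G = 3.585660
t=3: π = [0.3867, 0.3366, 0.2767], E[r] = 1.6133, γ^t·E[r] = 0.553362, running G = 4.139022
t=4: π = [0.3830, 0.3387, 0.2783], E[r] = 1.6170, γ^t·E[r] = 0.388239, running G = 4.527261
t=5: π = [0.3835, 0.3383, 0.2782], E[r] = 1.6165, γ^t·E[r] = 0.271686, running G = 4.798947
t=6: π = [0.3835, 0.3383, 0.2782], E[r] = 1.6165, γ^t·E[r] = 0.190184, running G = 4.989131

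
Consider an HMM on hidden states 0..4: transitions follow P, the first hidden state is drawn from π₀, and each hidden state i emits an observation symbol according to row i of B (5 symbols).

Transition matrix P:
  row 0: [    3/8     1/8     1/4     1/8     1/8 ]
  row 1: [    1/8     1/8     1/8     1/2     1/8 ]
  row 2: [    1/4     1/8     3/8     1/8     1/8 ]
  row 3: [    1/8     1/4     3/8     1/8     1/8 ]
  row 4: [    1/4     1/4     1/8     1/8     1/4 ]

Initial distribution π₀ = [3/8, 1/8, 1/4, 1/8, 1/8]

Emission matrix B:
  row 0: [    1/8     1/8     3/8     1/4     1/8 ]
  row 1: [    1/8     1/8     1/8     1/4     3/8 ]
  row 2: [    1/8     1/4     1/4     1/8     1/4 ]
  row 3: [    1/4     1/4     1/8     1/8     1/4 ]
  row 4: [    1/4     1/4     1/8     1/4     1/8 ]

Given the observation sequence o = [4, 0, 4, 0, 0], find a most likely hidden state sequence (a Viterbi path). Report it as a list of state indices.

t=0: δ = [4.688e-02, 4.688e-02, 6.250e-02, 3.125e-02, 1.562e-02]  (obs o_0=4)
t=1: δ = [2.197e-03, 9.766e-04, 2.930e-03, 5.859e-03, 1.953e-03]  ψ = [0, 2, 2, 1, 2]  (obs o_1=0)
t=2: δ = [1.030e-04, 5.493e-04, 5.493e-04, 1.831e-04, 9.155e-05]  ψ = [0, 3, 3, 3, 3]  (obs o_2=4)
t=3: δ = [1.717e-05, 8.583e-06, 2.575e-05, 6.866e-05, 1.717e-05]  ψ = [2, 1, 2, 1, 1]  (obs o_3=0)
t=4: δ = [1.073e-06, 2.146e-06, 3.219e-06, 2.146e-06, 2.146e-06]  ψ = [3, 3, 3, 3, 3]  (obs o_4=0)
backtrack: best end state = 2; path = [1, 3, 1, 3, 2]

path = [1, 3, 1, 3, 2]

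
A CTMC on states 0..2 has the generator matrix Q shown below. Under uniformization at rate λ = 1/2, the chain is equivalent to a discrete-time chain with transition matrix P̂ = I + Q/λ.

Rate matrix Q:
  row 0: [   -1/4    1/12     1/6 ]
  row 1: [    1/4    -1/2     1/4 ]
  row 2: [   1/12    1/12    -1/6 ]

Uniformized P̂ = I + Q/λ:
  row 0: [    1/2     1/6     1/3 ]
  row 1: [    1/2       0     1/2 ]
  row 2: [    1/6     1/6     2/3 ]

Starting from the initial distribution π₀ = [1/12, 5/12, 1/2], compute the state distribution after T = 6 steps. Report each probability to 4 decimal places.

t=0: π = [0.0833, 0.4167, 0.5000]
t=1: π = [0.3333, 0.0972, 0.5694]
t=2: π = [0.3102, 0.1505, 0.5394]
t=3: π = [0.3202, 0.1416, 0.5382]
t=4: π = [0.3206, 0.1431, 0.5363]
t=5: π = [0.3212, 0.1428, 0.5360]
t=6: π = [0.3213, 0.1429, 0.5358]

π = [0.3213, 0.1429, 0.5358]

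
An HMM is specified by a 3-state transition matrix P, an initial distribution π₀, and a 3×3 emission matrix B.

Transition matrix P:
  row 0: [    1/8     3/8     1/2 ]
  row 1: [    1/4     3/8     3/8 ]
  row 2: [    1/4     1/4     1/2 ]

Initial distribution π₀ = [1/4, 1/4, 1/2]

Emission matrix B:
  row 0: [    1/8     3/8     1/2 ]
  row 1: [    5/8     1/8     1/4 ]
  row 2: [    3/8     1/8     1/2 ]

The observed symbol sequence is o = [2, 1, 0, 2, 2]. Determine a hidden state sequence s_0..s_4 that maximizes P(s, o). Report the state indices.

path = [2, 0, 2, 2, 2]

t=0: δ = [1.250e-01, 6.250e-02, 2.500e-01]  (obs o_0=2)
t=1: δ = [2.344e-02, 7.812e-03, 1.562e-02]  ψ = [2, 2, 2]  (obs o_1=1)
t=2: δ = [4.883e-04, 5.493e-03, 4.395e-03]  ψ = [2, 0, 0]  (obs o_2=0)
t=3: δ = [6.866e-04, 5.150e-04, 1.099e-03]  ψ = [1, 1, 2]  (obs o_3=2)
t=4: δ = [1.373e-04, 6.866e-05, 2.747e-04]  ψ = [2, 2, 2]  (obs o_4=2)
backtrack: best end state = 2; path = [2, 0, 2, 2, 2]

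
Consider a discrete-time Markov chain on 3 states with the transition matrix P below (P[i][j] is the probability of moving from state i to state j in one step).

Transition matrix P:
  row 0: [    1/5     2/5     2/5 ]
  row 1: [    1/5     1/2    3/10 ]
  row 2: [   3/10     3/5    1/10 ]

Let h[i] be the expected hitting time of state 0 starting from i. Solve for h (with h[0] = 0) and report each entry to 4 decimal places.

First-step conditioning: h[0] = 0; for i ≠ 0, h[i] = 1 + Σ_k P[i][k]·h[k].
  h[1] = 1 + 1/2·h[1] + 3/10·h[2]
  h[2] = 1 + 3/5·h[1] + 1/10·h[2]
Solving the 2×2 linear system over states ≠ 0 gives exactly h = [0, 40/9, 110/27] (h[0] = 0 is the target).

h = [0.0000, 4.4444, 4.0741]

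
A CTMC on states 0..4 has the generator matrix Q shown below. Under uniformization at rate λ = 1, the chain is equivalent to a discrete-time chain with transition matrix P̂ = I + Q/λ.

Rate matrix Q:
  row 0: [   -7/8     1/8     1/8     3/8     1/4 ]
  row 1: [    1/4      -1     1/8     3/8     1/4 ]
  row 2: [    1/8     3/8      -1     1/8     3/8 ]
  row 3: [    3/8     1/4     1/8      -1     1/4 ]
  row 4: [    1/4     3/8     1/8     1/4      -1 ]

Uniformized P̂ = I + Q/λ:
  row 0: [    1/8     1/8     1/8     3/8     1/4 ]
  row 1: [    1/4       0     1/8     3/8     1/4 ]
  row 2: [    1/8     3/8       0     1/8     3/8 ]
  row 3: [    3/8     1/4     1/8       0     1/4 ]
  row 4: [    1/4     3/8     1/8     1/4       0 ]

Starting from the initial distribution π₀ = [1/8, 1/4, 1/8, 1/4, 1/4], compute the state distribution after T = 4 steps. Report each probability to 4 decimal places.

t=0: π = [0.1250, 0.2500, 0.1250, 0.2500, 0.2500]
t=1: π = [0.2500, 0.2188, 0.1094, 0.2188, 0.2031]
t=2: π = [0.2324, 0.2031, 0.1113, 0.2402, 0.2129]
t=3: π = [0.2371, 0.2107, 0.1111, 0.2305, 0.2107]
t=4: π = [0.2353, 0.2079, 0.1111, 0.2345, 0.2112]

π = [0.2353, 0.2079, 0.1111, 0.2345, 0.2112]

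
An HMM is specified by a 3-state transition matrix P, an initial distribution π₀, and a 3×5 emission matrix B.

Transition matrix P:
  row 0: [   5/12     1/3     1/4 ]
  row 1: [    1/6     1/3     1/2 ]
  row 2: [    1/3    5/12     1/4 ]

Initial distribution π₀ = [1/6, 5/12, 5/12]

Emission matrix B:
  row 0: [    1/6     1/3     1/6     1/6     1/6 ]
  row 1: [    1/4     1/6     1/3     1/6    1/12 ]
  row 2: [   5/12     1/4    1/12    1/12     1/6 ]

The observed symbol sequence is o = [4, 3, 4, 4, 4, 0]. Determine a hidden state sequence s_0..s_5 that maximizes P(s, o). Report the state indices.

path = [2, 1, 2, 0, 0, 2]

t=0: δ = [2.778e-02, 3.472e-02, 6.944e-02]  (obs o_0=4)
t=1: δ = [3.858e-03, 4.823e-03, 1.447e-03]  ψ = [2, 2, 1]  (obs o_1=3)
t=2: δ = [2.679e-04, 1.340e-04, 4.019e-04]  ψ = [0, 1, 1]  (obs o_2=4)
t=3: δ = [2.233e-05, 1.395e-05, 1.674e-05]  ψ = [2, 2, 2]  (obs o_3=4)
t=4: δ = [1.550e-06, 6.202e-07, 1.163e-06]  ψ = [0, 0, 1]  (obs o_4=4)
t=5: δ = [1.077e-07, 1.292e-07, 1.615e-07]  ψ = [0, 0, 0]  (obs o_5=0)
backtrack: best end state = 2; path = [2, 1, 2, 0, 0, 2]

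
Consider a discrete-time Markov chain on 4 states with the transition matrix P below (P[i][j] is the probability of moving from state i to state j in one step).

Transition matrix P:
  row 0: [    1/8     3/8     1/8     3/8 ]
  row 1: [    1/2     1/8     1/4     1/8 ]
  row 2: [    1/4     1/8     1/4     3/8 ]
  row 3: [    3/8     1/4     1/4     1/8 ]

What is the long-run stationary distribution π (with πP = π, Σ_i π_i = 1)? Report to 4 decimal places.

π = [0.3020, 0.2322, 0.2123, 0.2536]

Balance equations π_j = Σ_i π_i·P[i][j]:
  π_0 = 1/8·π_0 + 1/2·π_1 + 1/4·π_2 + 3/8·π_3
  π_1 = 3/8·π_0 + 1/8·π_1 + 1/8·π_2 + 1/4·π_3
  π_2 = 1/8·π_0 + 1/4·π_1 + 1/4·π_2 + 1/4·π_3
  normalize: π_0 + π_1 + π_2 + π_3 = 1
Solving the linear system gives exactly π = [106/351, 163/702, 149/702, 89/351].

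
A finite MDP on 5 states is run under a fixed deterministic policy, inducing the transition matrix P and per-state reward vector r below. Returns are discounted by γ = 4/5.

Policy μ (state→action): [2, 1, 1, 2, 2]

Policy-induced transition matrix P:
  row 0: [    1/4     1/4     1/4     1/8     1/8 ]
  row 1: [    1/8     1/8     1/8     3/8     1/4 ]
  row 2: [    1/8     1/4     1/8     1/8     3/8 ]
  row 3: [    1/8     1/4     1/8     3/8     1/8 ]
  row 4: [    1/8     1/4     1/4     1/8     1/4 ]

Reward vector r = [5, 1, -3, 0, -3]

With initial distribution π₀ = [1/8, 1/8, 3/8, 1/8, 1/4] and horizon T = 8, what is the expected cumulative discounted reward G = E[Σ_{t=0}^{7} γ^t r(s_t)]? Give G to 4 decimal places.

G = -2.0364

t=0: π = [0.1250, 0.1250, 0.3750, 0.1250, 0.2500], E[r] = -1.1250, γ^t·E[r] = -1.125000, running G = -1.125000
t=1: π = [0.1406, 0.2344, 0.1719, 0.1875, 0.2656], E[r] = -0.3750, γ^t·E[r] = -0.300000, running G = -1.425000
t=2: π = [0.1426, 0.2207, 0.1758, 0.2305, 0.2305], E[r] = -0.2852, γ^t·E[r] = -0.182500, running G = -1.607500
t=3: π = [0.1428, 0.2224, 0.1716, 0.2378, 0.2253], E[r] = -0.2544, γ^t·E[r] = -0.130250, running G = -1.737750
t=4: π = [0.1429, 0.2222, 0.1710, 0.2401, 0.2239], E[r] = -0.2482, γ^t·E[r] = -0.101675, running G = -1.839425
t=5: π = [0.1429, 0.2222, 0.1708, 0.2406, 0.2235], E[r] = -0.2466, γ^t·E[r] = -0.080793, running G = -1.920218
t=6: π = [0.1429, 0.2222, 0.1708, 0.2407, 0.2234], E[r] = -0.2462, γ^t·E[r] = -0.064531, running G = -1.984748
t=7: π = [0.1429, 0.2222, 0.1708, 0.2407, 0.2234], E[r] = -0.2461, γ^t·E[r] = -0.051604, running G = -2.036352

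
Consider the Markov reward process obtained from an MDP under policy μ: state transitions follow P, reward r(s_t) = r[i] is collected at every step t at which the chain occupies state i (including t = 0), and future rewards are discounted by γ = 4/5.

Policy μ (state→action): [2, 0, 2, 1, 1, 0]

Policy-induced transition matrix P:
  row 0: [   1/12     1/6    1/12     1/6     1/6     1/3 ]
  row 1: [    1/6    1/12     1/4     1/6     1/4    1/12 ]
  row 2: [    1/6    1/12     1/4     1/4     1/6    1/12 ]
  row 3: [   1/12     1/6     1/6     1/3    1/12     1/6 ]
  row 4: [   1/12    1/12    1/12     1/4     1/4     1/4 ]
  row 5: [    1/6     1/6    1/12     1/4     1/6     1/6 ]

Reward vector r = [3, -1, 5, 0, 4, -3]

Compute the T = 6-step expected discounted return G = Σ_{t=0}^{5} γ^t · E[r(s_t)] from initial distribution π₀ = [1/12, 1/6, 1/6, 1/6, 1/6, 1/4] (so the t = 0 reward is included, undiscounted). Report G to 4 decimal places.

G = 3.9833

t=0: π = [0.0833, 0.1667, 0.1667, 0.1667, 0.1667, 0.2500], E[r] = 0.8333, γ^t·E[r] = 0.833333, running G = 0.833333
t=1: π = [0.1319, 0.1250, 0.1528, 0.2431, 0.1806, 0.1667], E[r] = 1.2569, γ^t·E[r] = 1.005556, running G = 1.838889
t=2: π = [0.1204, 0.1285, 0.1499, 0.2488, 0.1719, 0.1806], E[r] = 1.1279, γ^t·E[r] = 0.721852, running G = 2.560741
t=3: π = [0.1216, 0.1291, 0.1505, 0.2500, 0.1710, 0.1779], E[r] = 1.1382, γ^t·E[r] = 0.582741, running G = 3.143481
t=4: π = [0.1215, 0.1291, 0.1508, 0.2499, 0.1708, 0.1779], E[r] = 1.1388, γ^t·E[r] = 0.466466, running G = 3.609947
t=5: π = [0.1215, 0.1291, 0.1508, 0.2499, 0.1708, 0.1778], E[r] = 1.1393, γ^t·E[r] = 0.373312, running G = 3.983259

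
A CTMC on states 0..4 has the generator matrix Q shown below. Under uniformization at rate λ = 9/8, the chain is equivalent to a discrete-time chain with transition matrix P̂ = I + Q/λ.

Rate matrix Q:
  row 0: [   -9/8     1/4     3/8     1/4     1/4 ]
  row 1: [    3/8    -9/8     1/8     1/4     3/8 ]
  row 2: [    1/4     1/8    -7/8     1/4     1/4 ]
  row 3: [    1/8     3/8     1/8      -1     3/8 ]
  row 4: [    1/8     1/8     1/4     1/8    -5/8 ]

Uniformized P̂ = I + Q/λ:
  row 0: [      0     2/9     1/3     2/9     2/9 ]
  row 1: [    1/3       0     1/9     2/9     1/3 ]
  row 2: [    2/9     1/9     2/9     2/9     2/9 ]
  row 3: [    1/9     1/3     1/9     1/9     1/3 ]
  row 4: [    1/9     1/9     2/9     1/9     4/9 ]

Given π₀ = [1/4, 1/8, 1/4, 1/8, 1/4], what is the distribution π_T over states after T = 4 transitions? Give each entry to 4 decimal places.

t=0: π = [0.2500, 0.1250, 0.2500, 0.1250, 0.2500]
t=1: π = [0.1389, 0.1528, 0.2222, 0.1806, 0.3056]
t=2: π = [0.1543, 0.1497, 0.2006, 0.1682, 0.3272]
t=3: π = [0.1495, 0.1490, 0.2040, 0.1672, 0.3302]
t=4: π = [0.1503, 0.1483, 0.2037, 0.1670, 0.3307]

π = [0.1503, 0.1483, 0.2037, 0.1670, 0.3307]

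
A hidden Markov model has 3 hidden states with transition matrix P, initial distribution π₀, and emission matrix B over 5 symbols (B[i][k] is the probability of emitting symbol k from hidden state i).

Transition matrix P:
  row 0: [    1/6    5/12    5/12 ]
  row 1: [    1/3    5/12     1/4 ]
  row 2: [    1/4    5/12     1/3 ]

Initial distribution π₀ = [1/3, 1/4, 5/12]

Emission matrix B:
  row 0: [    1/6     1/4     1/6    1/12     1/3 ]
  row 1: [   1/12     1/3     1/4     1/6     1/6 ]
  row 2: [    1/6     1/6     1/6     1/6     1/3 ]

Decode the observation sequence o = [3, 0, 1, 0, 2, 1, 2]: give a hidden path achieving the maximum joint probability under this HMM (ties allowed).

t=0: δ = [2.778e-02, 4.167e-02, 6.944e-02]  (obs o_0=3)
t=1: δ = [2.894e-03, 2.411e-03, 3.858e-03]  ψ = [2, 2, 2]  (obs o_1=0)
t=2: δ = [2.411e-04, 5.358e-04, 2.143e-04]  ψ = [2, 2, 2]  (obs o_2=1)
t=3: δ = [2.977e-05, 1.861e-05, 2.233e-05]  ψ = [1, 1, 1]  (obs o_3=0)
t=4: δ = [1.034e-06, 3.101e-06, 2.067e-06]  ψ = [1, 0, 0]  (obs o_4=2)
t=5: δ = [2.584e-07, 4.307e-07, 1.292e-07]  ψ = [1, 1, 1]  (obs o_5=1)
t=6: δ = [2.393e-08, 4.486e-08, 1.795e-08]  ψ = [1, 1, 0]  (obs o_6=2)
backtrack: best end state = 1; path = [2, 2, 1, 0, 1, 1, 1]

path = [2, 2, 1, 0, 1, 1, 1]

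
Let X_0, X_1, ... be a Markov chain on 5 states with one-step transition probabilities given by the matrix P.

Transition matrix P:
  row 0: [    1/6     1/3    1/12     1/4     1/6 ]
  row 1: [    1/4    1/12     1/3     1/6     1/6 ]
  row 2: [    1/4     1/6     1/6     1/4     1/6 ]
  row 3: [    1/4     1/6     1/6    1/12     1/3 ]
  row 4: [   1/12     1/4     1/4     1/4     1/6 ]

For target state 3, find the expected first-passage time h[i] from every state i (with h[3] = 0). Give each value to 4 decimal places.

h = [4.3337, 4.6125, 4.2830, 0.0000, 4.3020]

First-step conditioning: h[3] = 0; for i ≠ 3, h[i] = 1 + Σ_k P[i][k]·h[k].
  h[0] = 1 + 1/6·h[0] + 1/3·h[1] + 1/12·h[2] + 1/6·h[4]
  h[1] = 1 + 1/4·h[0] + 1/12·h[1] + 1/3·h[2] + 1/6·h[4]
  h[2] = 1 + 1/4·h[0] + 1/6·h[1] + 1/6·h[2] + 1/6·h[4]
  h[4] = 1 + 1/12·h[0] + 1/4·h[1] + 1/4·h[2] + 1/6·h[4]
Solving the 4×4 linear system over states ≠ 3 gives exactly h = [4104/947, 4368/947, 4056/947, 0, 4074/947] (h[3] = 0 is the target).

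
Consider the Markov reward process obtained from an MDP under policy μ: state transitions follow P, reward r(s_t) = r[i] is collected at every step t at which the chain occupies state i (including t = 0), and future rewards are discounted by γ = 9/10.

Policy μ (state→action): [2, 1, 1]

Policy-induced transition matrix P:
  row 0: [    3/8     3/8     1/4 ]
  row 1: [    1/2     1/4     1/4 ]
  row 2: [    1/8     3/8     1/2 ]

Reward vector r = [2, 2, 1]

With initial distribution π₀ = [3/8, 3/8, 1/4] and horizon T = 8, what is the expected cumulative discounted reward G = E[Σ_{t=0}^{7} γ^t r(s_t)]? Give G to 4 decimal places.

G = 9.5997

t=0: π = [0.3750, 0.3750, 0.2500], E[r] = 1.7500, γ^t·E[r] = 1.750000, running G = 1.750000
t=1: π = [0.3594, 0.3281, 0.3125], E[r] = 1.6875, γ^t·E[r] = 1.518750, running G = 3.268750
t=2: π = [0.3379, 0.3340, 0.3281], E[r] = 1.6719, γ^t·E[r] = 1.354219, running G = 4.622969
t=3: π = [0.3347, 0.3333, 0.3320], E[r] = 1.6680, γ^t·E[r] = 1.215949, running G = 5.838918
t=4: π = [0.3336, 0.3333, 0.3330], E[r] = 1.6670, γ^t·E[r] = 1.093714, running G = 6.932632
t=5: π = [0.3334, 0.3333, 0.3333], E[r] = 1.6667, γ^t·E[r] = 0.984198, running G = 7.916830
t=6: π = [0.3334, 0.3333, 0.3333], E[r] = 1.6667, γ^t·E[r] = 0.885746, running G = 8.802575
t=7: π = [0.3333, 0.3333, 0.3333], E[r] = 1.6667, γ^t·E[r] = 0.797164, running G = 9.599739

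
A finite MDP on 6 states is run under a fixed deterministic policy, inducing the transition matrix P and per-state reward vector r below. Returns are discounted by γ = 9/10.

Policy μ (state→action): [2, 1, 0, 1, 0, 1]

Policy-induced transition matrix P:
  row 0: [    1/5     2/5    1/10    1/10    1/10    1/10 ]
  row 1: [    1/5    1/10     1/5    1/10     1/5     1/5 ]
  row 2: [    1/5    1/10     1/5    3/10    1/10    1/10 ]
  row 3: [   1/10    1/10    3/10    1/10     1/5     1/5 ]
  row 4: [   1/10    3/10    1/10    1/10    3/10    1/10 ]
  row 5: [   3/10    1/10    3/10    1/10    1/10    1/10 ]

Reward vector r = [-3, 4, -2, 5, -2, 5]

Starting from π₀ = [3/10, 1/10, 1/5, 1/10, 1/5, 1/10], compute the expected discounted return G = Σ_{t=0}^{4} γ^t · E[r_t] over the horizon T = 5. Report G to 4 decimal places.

G = 2.4570

t=0: π = [0.3000, 0.1000, 0.2000, 0.1000, 0.2000, 0.1000], E[r] = -0.3000, γ^t·E[r] = -0.300000, running G = -0.300000
t=1: π = [0.1800, 0.2300, 0.1700, 0.1400, 0.1600, 0.1200], E[r] = 1.0200, γ^t·E[r] = 0.918000, running G = 0.618000
t=2: π = [0.1820, 0.1860, 0.1920, 0.1340, 0.1690, 0.1370], E[r] = 0.8310, γ^t·E[r] = 0.673110, running G = 1.291110
t=3: π = [0.1834, 0.1884, 0.1920, 0.1384, 0.1658, 0.1320], E[r] = 0.8398, γ^t·E[r] = 0.612214, running G = 1.903324
t=4: π = [0.1828, 0.1882, 0.1921, 0.1384, 0.1658, 0.1327], E[r] = 0.8439, γ^t·E[r] = 0.553657, running G = 2.456981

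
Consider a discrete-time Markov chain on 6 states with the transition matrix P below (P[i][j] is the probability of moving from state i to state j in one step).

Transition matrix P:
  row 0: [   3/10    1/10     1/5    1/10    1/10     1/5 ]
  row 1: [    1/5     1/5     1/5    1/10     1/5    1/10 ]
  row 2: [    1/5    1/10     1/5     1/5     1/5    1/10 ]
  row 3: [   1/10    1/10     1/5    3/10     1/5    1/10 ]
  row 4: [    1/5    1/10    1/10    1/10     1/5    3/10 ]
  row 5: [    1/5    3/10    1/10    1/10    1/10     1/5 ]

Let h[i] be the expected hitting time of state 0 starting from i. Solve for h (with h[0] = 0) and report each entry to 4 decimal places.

h = [0.0000, 5.3931, 5.4605, 6.0673, 5.3851, 5.3865]

First-step conditioning: h[0] = 0; for i ≠ 0, h[i] = 1 + Σ_k P[i][k]·h[k].
  h[1] = 1 + 1/5·h[1] + 1/5·h[2] + 1/10·h[3] + 1/5·h[4] + 1/10·h[5]
  h[2] = 1 + 1/10·h[1] + 1/5·h[2] + 1/5·h[3] + 1/5·h[4] + 1/10·h[5]
  h[3] = 1 + 1/10·h[1] + 1/5·h[2] + 3/10·h[3] + 1/5·h[4] + 1/10·h[5]
  h[4] = 1 + 1/10·h[1] + 1/10·h[2] + 1/10·h[3] + 1/5·h[4] + 3/10·h[5]
  h[5] = 1 + 3/10·h[1] + 1/10·h[2] + 1/10·h[3] + 1/10·h[4] + 1/5·h[5]
Solving the 5×5 linear system over states ≠ 0 gives exactly h = [0, 73600/13647, 24840/4549, 27600/4549, 73490/13647, 73510/13647] (h[0] = 0 is the target).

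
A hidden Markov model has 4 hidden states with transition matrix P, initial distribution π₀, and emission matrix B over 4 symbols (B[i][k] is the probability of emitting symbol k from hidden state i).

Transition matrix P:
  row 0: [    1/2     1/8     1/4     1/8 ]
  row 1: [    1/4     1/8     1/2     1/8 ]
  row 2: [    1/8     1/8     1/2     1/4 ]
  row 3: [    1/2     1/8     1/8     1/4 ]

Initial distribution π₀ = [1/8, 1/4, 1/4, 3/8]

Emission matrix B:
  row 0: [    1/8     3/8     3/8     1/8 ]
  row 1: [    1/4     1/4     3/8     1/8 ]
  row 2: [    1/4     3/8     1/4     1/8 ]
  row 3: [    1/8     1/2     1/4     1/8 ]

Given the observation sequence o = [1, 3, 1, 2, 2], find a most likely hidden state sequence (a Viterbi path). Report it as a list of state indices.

path = [3, 0, 0, 0, 0]

t=0: δ = [4.688e-02, 6.250e-02, 9.375e-02, 1.875e-01]  (obs o_0=1)
t=1: δ = [1.172e-02, 2.930e-03, 5.859e-03, 5.859e-03]  ψ = [3, 3, 2, 3]  (obs o_1=3)
t=2: δ = [2.197e-03, 3.662e-04, 1.099e-03, 7.324e-04]  ψ = [0, 0, 0, 0]  (obs o_2=1)
t=3: δ = [4.120e-04, 1.030e-04, 1.373e-04, 6.866e-05]  ψ = [0, 0, 0, 0]  (obs o_3=2)
t=4: δ = [7.725e-05, 1.931e-05, 2.575e-05, 1.287e-05]  ψ = [0, 0, 0, 0]  (obs o_4=2)
backtrack: best end state = 0; path = [3, 0, 0, 0, 0]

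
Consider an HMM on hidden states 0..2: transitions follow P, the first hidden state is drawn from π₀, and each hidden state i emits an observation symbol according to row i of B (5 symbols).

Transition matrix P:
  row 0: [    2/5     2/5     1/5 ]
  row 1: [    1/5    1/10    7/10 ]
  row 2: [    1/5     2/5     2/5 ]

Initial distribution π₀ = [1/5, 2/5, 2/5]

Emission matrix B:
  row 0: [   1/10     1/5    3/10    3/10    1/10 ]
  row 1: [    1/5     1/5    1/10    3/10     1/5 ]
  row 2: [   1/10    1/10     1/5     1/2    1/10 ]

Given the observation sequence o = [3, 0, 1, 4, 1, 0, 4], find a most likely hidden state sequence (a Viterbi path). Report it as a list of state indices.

t=0: δ = [6.000e-02, 1.200e-01, 2.000e-01]  (obs o_0=3)
t=1: δ = [4.000e-03, 1.600e-02, 8.400e-03]  ψ = [2, 2, 1]  (obs o_1=0)
t=2: δ = [6.400e-04, 6.720e-04, 1.120e-03]  ψ = [1, 2, 1]  (obs o_2=1)
t=3: δ = [2.560e-05, 8.960e-05, 4.704e-05]  ψ = [0, 2, 1]  (obs o_3=4)
t=4: δ = [3.584e-06, 3.763e-06, 6.272e-06]  ψ = [1, 2, 1]  (obs o_4=1)
t=5: δ = [1.434e-07, 5.018e-07, 2.634e-07]  ψ = [0, 2, 1]  (obs o_5=0)
t=6: δ = [1.004e-08, 2.107e-08, 3.512e-08]  ψ = [1, 2, 1]  (obs o_6=4)
backtrack: best end state = 2; path = [2, 1, 2, 1, 2, 1, 2]

path = [2, 1, 2, 1, 2, 1, 2]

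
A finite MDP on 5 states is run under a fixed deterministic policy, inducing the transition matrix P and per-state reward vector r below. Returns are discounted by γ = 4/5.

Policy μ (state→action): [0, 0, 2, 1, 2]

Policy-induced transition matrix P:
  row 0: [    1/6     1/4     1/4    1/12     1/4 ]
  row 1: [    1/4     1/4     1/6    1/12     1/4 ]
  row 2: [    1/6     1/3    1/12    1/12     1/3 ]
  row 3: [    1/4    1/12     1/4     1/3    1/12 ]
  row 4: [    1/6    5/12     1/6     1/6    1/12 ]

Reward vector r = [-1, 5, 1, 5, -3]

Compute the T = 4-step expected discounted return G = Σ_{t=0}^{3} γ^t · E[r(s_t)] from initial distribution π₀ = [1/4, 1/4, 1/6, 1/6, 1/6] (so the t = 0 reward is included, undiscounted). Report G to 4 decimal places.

t=0: π = [0.2500, 0.2500, 0.1667, 0.1667, 0.1667], E[r] = 1.5000, γ^t·E[r] = 1.500000, running G = 1.500000
t=1: π = [0.2014, 0.2639, 0.1875, 0.1389, 0.2083], E[r] = 1.3750, γ^t·E[r] = 1.100000, running G = 2.600000
t=2: π = [0.2002, 0.2772, 0.1794, 0.1354, 0.2078], E[r] = 1.4190, γ^t·E[r] = 0.908148, running G = 3.508148
t=3: π = [0.2011, 0.2770, 0.1797, 0.1345, 0.2078], E[r] = 1.4129, γ^t·E[r] = 0.723407, running G = 4.231556

G = 4.2316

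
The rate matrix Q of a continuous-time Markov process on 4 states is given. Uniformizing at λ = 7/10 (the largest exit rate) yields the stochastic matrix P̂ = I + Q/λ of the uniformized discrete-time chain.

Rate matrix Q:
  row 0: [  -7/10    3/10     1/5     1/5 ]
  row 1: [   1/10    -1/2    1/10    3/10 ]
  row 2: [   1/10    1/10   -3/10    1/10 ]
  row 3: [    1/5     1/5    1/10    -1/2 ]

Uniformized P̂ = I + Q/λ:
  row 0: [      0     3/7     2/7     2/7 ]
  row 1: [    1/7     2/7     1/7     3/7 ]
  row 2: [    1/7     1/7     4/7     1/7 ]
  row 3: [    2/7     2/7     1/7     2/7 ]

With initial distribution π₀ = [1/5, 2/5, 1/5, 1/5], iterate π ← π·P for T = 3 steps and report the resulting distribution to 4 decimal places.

t=0: π = [0.2000, 0.4000, 0.2000, 0.2000]
t=1: π = [0.1429, 0.2857, 0.2571, 0.3143]
t=2: π = [0.1673, 0.2694, 0.2735, 0.2898]
t=3: π = [0.1603, 0.2706, 0.2840, 0.2851]

π = [0.1603, 0.2706, 0.2840, 0.2851]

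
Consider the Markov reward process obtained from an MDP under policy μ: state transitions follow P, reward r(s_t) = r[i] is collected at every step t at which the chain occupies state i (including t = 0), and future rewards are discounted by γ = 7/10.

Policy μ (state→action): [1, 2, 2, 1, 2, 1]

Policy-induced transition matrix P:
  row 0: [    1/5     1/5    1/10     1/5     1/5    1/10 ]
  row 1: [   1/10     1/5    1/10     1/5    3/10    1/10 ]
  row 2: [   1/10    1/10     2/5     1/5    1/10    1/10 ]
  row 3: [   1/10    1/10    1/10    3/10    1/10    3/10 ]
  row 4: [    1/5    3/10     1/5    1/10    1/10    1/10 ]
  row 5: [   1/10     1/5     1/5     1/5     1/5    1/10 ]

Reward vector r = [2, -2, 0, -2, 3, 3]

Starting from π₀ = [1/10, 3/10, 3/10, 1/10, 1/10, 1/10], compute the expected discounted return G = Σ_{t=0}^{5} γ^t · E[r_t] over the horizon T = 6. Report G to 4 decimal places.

t=0: π = [0.1000, 0.3000, 0.3000, 0.1000, 0.1000, 0.1000], E[r] = 0.0000, γ^t·E[r] = 0.000000, running G = 0.000000
t=1: π = [0.1200, 0.1700, 0.2100, 0.2000, 0.1800, 0.1200], E[r] = 0.4000, γ^t·E[r] = 0.280000, running G = 0.280000
t=2: π = [0.1300, 0.1770, 0.1930, 0.2020, 0.1580, 0.1400], E[r] = 0.3960, γ^t·E[r] = 0.194040, running G = 0.474040
t=3: π = [0.1288, 0.1763, 0.1877, 0.2044, 0.1624, 0.1404], E[r] = 0.4046, γ^t·E[r] = 0.138778, running G = 0.612818
t=4: π = [0.1291, 0.1770, 0.1866, 0.2042, 0.1622, 0.1409], E[r] = 0.4050, γ^t·E[r] = 0.097231, running G = 0.710049
t=5: π = [0.1291, 0.1771, 0.1863, 0.2042, 0.1624, 0.1408], E[r] = 0.4053, γ^t·E[r] = 0.068121, running G = 0.778170

G = 0.7782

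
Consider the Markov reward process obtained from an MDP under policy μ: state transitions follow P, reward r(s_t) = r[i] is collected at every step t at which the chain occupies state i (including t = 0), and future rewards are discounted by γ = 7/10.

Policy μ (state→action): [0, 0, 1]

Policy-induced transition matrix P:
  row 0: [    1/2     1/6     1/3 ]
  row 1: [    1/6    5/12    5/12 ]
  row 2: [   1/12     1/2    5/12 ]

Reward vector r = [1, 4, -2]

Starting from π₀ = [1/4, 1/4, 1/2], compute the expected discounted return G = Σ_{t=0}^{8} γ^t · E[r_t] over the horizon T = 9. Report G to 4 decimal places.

G = 2.4455

t=0: π = [0.2500, 0.2500, 0.5000], E[r] = 0.2500, γ^t·E[r] = 0.250000, running G = 0.250000
t=1: π = [0.2083, 0.3958, 0.3958], E[r] = 1.0000, γ^t·E[r] = 0.700000, running G = 0.950000
t=2: π = [0.2031, 0.3976, 0.3993], E[r] = 0.9948, γ^t·E[r] = 0.487448, running G = 1.437448
t=3: π = [0.2011, 0.3992, 0.3997], E[r] = 0.9983, γ^t·E[r] = 0.342405, running G = 1.779852
t=4: π = [0.2004, 0.3997, 0.3999], E[r] = 0.9994, γ^t·E[r] = 0.239952, running G = 2.019805
t=5: π = [0.2001, 0.3999, 0.4000], E[r] = 0.9998, γ^t·E[r] = 0.168034, running G = 2.187838
t=6: π = [0.2000, 0.4000, 0.4000], E[r] = 0.9999, γ^t·E[r] = 0.117640, running G = 2.305478
t=7: π = [0.2000, 0.4000, 0.4000], E[r] = 1.0000, γ^t·E[r] = 0.082352, running G = 2.387830
t=8: π = [0.2000, 0.4000, 0.4000], E[r] = 1.0000, γ^t·E[r] = 0.057647, running G = 2.445478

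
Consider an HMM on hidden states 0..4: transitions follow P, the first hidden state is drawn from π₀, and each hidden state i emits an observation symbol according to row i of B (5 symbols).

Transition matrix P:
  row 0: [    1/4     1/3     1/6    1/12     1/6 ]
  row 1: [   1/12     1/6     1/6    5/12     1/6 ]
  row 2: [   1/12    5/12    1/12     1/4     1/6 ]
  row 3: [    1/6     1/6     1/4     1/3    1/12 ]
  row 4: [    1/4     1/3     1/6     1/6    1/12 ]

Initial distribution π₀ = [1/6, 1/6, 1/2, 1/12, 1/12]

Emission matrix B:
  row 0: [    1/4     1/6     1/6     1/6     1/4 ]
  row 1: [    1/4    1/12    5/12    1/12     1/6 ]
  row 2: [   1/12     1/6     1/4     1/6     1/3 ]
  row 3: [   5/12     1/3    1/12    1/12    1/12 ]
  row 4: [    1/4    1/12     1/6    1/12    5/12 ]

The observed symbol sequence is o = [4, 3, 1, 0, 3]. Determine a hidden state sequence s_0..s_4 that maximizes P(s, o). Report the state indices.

t=0: δ = [4.167e-02, 2.778e-02, 1.667e-01, 6.944e-03, 3.472e-02]  (obs o_0=4)
t=1: δ = [2.315e-03, 5.787e-03, 2.315e-03, 3.472e-03, 2.315e-03]  ψ = [2, 2, 2, 2, 2]  (obs o_1=3)
t=2: δ = [9.645e-05, 8.038e-05, 1.608e-04, 8.038e-04, 8.038e-05]  ψ = [0, 1, 1, 1, 1]  (obs o_2=1)
t=3: δ = [3.349e-05, 3.349e-05, 1.674e-05, 1.116e-04, 1.674e-05]  ψ = [3, 3, 3, 3, 3]  (obs o_3=0)
t=4: δ = [3.101e-06, 1.550e-06, 4.651e-06, 3.101e-06, 7.752e-07]  ψ = [3, 3, 3, 3, 3]  (obs o_4=3)
backtrack: best end state = 2; path = [2, 1, 3, 3, 2]

path = [2, 1, 3, 3, 2]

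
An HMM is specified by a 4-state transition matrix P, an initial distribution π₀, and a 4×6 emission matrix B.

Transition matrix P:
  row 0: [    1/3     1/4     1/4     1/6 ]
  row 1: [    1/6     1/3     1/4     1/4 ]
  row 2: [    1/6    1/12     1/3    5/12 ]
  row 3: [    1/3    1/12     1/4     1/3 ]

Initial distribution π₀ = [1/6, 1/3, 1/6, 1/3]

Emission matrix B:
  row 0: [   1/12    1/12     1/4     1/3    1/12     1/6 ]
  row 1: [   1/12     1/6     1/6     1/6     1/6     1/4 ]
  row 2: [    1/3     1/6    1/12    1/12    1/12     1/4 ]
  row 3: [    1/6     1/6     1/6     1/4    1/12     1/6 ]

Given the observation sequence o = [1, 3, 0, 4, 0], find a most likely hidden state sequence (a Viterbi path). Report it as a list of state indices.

t=0: δ = [1.389e-02, 5.556e-02, 2.778e-02, 5.556e-02]  (obs o_0=1)
t=1: δ = [6.173e-03, 3.086e-03, 1.157e-03, 4.630e-03]  ψ = [3, 1, 1, 3]  (obs o_1=3)
t=2: δ = [1.715e-04, 1.286e-04, 5.144e-04, 2.572e-04]  ψ = [0, 0, 0, 3]  (obs o_2=0)
t=3: δ = [7.144e-06, 7.144e-06, 1.429e-05, 1.786e-05]  ψ = [2, 0, 2, 2]  (obs o_3=4)
t=4: δ = [4.961e-07, 1.985e-07, 1.588e-06, 9.923e-07]  ψ = [3, 1, 2, 2]  (obs o_4=0)
backtrack: best end state = 2; path = [3, 0, 2, 2, 2]

path = [3, 0, 2, 2, 2]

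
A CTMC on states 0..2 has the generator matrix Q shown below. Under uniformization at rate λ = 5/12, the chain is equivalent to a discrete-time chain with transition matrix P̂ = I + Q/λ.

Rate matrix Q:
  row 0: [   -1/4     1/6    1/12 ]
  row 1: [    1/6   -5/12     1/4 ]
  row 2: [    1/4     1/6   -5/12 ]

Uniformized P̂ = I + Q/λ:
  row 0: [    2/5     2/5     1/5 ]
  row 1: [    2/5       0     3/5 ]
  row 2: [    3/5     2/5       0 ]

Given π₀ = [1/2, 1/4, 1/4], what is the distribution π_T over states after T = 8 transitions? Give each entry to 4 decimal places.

t=0: π = [0.5000, 0.2500, 0.2500]
t=1: π = [0.4500, 0.3000, 0.2500]
t=2: π = [0.4500, 0.2800, 0.2700]
t=3: π = [0.4540, 0.2880, 0.2580]
t=4: π = [0.4516, 0.2848, 0.2636]
t=5: π = [0.4527, 0.2861, 0.2612]
t=6: π = [0.4522, 0.2856, 0.2622]
t=7: π = [0.4524, 0.2858, 0.2618]
t=8: π = [0.4524, 0.2857, 0.2620]

π = [0.4524, 0.2857, 0.2620]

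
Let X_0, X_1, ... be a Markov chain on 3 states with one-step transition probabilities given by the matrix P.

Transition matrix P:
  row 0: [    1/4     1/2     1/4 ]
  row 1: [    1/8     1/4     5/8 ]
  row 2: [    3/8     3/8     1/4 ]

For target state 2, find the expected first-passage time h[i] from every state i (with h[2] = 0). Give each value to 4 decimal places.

First-step conditioning: h[2] = 0; for i ≠ 2, h[i] = 1 + Σ_k P[i][k]·h[k].
  h[0] = 1 + 1/4·h[0] + 1/2·h[1]
  h[1] = 1 + 1/8·h[0] + 1/4·h[1]
Solving the 2×2 linear system over states ≠ 2 gives exactly h = [5/2, 7/4, 0] (h[2] = 0 is the target).

h = [2.5000, 1.7500, 0.0000]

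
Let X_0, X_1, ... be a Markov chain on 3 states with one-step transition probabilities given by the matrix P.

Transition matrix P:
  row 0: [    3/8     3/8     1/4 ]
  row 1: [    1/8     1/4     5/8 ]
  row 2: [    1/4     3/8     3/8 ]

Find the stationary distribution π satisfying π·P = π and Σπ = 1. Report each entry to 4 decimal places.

Balance equations π_j = Σ_i π_i·P[i][j]:
  π_0 = 3/8·π_0 + 1/8·π_1 + 1/4·π_2
  π_1 = 3/8·π_0 + 1/4·π_1 + 3/8·π_2
  normalize: π_0 + π_1 + π_2 = 1
Solving the linear system gives exactly π = [5/21, 1/3, 3/7].

π = [0.2381, 0.3333, 0.4286]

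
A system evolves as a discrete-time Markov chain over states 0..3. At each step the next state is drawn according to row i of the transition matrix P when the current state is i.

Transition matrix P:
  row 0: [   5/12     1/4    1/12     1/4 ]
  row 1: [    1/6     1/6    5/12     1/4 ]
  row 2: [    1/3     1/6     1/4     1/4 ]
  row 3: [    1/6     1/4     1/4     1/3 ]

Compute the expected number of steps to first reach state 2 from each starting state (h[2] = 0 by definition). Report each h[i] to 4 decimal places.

h = [4.8612, 3.3654, 0.0000, 3.9773]

First-step conditioning: h[2] = 0; for i ≠ 2, h[i] = 1 + Σ_k P[i][k]·h[k].
  h[0] = 1 + 5/12·h[0] + 1/4·h[1] + 1/4·h[3]
  h[1] = 1 + 1/6·h[0] + 1/6·h[1] + 1/4·h[3]
  h[3] = 1 + 1/6·h[0] + 1/4·h[1] + 1/3·h[3]
Solving the 3×3 linear system over states ≠ 2 gives exactly h = [1716/353, 1188/353, 0, 1404/353] (h[2] = 0 is the target).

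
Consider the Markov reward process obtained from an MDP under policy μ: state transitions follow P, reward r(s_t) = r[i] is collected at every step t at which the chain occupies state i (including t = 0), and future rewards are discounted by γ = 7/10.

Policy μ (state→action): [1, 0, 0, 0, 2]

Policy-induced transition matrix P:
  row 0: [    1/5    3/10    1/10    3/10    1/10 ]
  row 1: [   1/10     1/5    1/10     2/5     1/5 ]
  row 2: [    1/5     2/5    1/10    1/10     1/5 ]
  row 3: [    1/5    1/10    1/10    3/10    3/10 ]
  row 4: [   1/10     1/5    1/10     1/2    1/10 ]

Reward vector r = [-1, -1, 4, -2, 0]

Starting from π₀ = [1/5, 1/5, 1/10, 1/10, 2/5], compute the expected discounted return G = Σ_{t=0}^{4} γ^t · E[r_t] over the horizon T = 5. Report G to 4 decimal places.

t=0: π = [0.2000, 0.2000, 0.1000, 0.1000, 0.4000], E[r] = -0.2000, γ^t·E[r] = -0.200000, running G = -0.200000
t=1: π = [0.1400, 0.2300, 0.1000, 0.3800, 0.1500], E[r] = -0.7300, γ^t·E[r] = -0.511000, running G = -0.711000
t=2: π = [0.1620, 0.1960, 0.1000, 0.3330, 0.2090], E[r] = -0.6240, γ^t·E[r] = -0.305760, running G = -1.016760
t=3: π = [0.1595, 0.2029, 0.1000, 0.3414, 0.1962], E[r] = -0.6452, γ^t·E[r] = -0.221304, running G = -1.238064
t=4: π = [0.1601, 0.2018, 0.1000, 0.3395, 0.1986], E[r] = -0.6410, γ^t·E[r] = -0.153894, running G = -1.391958

G = -1.3920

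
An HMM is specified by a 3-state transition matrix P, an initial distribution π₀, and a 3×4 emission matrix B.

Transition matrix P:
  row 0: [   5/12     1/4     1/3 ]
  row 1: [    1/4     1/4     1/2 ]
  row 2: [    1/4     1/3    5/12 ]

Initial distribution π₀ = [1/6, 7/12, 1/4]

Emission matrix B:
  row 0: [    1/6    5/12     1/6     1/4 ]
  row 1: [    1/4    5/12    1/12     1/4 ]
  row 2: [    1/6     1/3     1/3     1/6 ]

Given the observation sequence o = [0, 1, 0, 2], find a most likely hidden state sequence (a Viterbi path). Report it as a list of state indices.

path = [1, 2, 1, 2]

t=0: δ = [2.778e-02, 1.458e-01, 4.167e-02]  (obs o_0=0)
t=1: δ = [1.519e-02, 1.519e-02, 2.431e-02]  ψ = [1, 1, 1]  (obs o_1=1)
t=2: δ = [1.055e-03, 2.025e-03, 1.688e-03]  ψ = [0, 2, 2]  (obs o_2=0)
t=3: δ = [8.439e-05, 4.689e-05, 3.376e-04]  ψ = [1, 2, 1]  (obs o_3=2)
backtrack: best end state = 2; path = [1, 2, 1, 2]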